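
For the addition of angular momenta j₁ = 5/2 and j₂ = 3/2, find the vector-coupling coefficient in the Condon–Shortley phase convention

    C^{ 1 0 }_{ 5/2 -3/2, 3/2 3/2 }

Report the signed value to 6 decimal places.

√[3·3!2!0!/6! · 1!4!3!0!1!1!] = √(36/5)
  +(−1)^3/∏(3,0,1,0,1,0)! = -1/6  (running -1/6)
⟨..|..⟩ = √(36/5)·(-1/6) = -0.447214

−√(1/5) ≈ -0.447214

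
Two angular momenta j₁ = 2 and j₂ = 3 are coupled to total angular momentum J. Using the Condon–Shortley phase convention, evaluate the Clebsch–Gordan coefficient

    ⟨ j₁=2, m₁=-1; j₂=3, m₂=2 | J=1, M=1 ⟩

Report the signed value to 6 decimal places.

−√(2/7) ≈ -0.534522

√[3·4!0!2!/7! · 1!3!5!1!2!0!] = √(288/7)
  +(−1)^3/∏(3,1,0,2,0,0)! = -1/12  (running -1/12)
⟨..|..⟩ = √(288/7)·(-1/12) = -0.534522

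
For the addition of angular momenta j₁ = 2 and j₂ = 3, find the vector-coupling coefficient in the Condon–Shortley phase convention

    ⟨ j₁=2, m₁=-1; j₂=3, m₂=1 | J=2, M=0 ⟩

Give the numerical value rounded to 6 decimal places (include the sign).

triangle: 3!*1!*3!/8! = 36/40320
(j±m)!: 1!*3!*4!*2!*2!*2! = 1152
prefactor² = (2J+1)*Δ*N² = 36/7
  k=2: +1/(2!*1!*1!*2!*0!*1!) = 1/4
  k=3: −1/(3!*0!*0!*1!*1!*2!) = -1/12
Σ = 1/6  ⇒  CG² = 36/7*1/6² = 1/7
CG = +√(1/7) = +0.377964

+0.377964  (= +√(1/7))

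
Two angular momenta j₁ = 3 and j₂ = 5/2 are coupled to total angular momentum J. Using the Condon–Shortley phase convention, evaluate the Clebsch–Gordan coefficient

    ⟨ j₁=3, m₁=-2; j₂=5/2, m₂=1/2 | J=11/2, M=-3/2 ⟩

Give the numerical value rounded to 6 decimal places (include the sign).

+0.426401  (= +√(2/11))

j₁+j₂−J=0  J+j₁−j₂=6  J−j₁+j₂=5  j₁+j₂+J+1=12
(j₁±m₁, j₂±m₂, J±M) = (1,5,3,2,4,7)
P² = 4147200/11
sum k=0..0:
  [0] +1/1440 = 1/1440
S = 1/1440
C² = P²·S² = 2/11 ; C = +0.426401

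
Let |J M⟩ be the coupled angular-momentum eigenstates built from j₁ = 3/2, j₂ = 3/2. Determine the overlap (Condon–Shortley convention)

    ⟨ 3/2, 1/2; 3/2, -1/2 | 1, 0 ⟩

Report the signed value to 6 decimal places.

-0.223607  (= −√(1/20))

√[3·2!1!1!/5! · 2!1!1!2!1!1!] = √(1/5)
  +(−1)^0/∏(0,2,1,1,0,0)! = 1/2  (running 1/2)
  +(−1)^1/∏(1,1,0,0,1,1)! = -1  (running -1/2)
⟨..|..⟩ = √(1/5)·(-1/2) = -0.223607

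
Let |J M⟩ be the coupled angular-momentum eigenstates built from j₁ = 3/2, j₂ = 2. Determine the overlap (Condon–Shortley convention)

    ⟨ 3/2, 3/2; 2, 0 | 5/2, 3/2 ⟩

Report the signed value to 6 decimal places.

+√(18/35) = +0.717137

j₁+j₂−J=1  J+j₁−j₂=2  J−j₁+j₂=3  j₁+j₂+J+1=7
(j₁±m₁, j₂±m₂, J±M) = (3,0,2,2,4,1)
P² = 288/35
sum k=0..0:
  [0] +1/4 = 1/4
S = 1/4
C² = P²·S² = 18/35 ; C = +0.717137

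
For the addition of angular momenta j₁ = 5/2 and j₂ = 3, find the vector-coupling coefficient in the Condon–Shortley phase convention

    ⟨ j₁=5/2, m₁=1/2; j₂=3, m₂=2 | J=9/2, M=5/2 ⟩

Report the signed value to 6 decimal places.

j₁+j₂−J=1  J+j₁−j₂=4  J−j₁+j₂=5  j₁+j₂+J+1=11
(j₁±m₁, j₂±m₂, J±M) = (3,2,5,1,7,2)
P² = 115200/11
sum k=0..1:
  [0] +1/480 = 1/480
  [1] −1/144 = -1/144
S = -7/1440
C² = P²·S² = 49/198 ; C = -0.497468

-0.497468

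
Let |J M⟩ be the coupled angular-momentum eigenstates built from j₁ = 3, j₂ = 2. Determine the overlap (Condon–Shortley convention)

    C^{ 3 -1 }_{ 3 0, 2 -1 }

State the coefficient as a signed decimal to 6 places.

−√(1/30) = -0.182574

j₁+j₂−J=2  J+j₁−j₂=4  J−j₁+j₂=2  j₁+j₂+J+1=9
(j₁±m₁, j₂±m₂, J±M) = (3,3,1,3,2,4)
P² = 96/5
sum k=0..1:
  [0] +1/12 = 1/12
  [1] −1/8 = -1/8
S = -1/24
C² = P²·S² = 1/30 ; C = -0.182574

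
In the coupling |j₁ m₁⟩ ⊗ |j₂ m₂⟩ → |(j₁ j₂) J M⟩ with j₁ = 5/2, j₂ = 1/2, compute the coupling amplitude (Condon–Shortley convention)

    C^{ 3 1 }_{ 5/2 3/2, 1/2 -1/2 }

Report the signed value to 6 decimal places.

+√(1/3) ≈ +0.577350

triangle: 0!*5!*1!/7! = 120/5040
(j±m)!: 4!*1!*0!*1!*4!*2! = 1152
prefactor² = (2J+1)*Δ*N² = 192
  k=0: +1/(0!*0!*1!*0!*4!*1!) = 1/24
Σ = 1/24  ⇒  CG² = 192*1/24² = 1/3
CG = +√(1/3) = +0.577350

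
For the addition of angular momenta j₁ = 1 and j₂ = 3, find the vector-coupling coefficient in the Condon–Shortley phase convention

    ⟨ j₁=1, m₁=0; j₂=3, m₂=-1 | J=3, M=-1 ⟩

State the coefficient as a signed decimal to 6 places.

+√(1/12) ≈ +0.288675

j₁+j₂−J=1  J+j₁−j₂=1  J−j₁+j₂=5  j₁+j₂+J+1=8
(j₁±m₁, j₂±m₂, J±M) = (1,1,2,4,2,4)
P² = 48
sum k=0..1:
  [0] +1/12 = 1/12
  [1] −1/24 = -1/24
S = 1/24
C² = P²·S² = 1/12 ; C = +0.288675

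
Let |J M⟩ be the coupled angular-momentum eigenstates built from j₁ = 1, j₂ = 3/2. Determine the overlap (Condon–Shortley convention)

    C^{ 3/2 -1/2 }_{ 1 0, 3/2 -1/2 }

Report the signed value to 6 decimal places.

+√(1/15) = +0.258199

√[4·1!1!2!/5! · 1!1!1!2!1!2!] = √(4/15)
  +(−1)^0/∏(0,1,1,1,0,1)! = 1  (running 1)
  +(−1)^1/∏(1,0,0,0,1,2)! = -1/2  (running 1/2)
⟨..|..⟩ = √(4/15)·(1/2) = +0.258199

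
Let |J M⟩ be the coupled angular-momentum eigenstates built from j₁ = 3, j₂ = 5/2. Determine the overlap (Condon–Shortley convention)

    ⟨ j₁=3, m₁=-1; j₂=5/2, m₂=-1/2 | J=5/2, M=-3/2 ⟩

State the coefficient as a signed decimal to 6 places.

+0.169031

√[6·3!3!2!/9! · 2!4!2!3!1!4!] = √(576/35)
  +(−1)^1/∏(1,2,3,1,0,1)! = -1/12  (running -1/12)
  +(−1)^2/∏(2,1,2,0,1,2)! = 1/8  (running 1/24)
⟨..|..⟩ = √(576/35)·(1/24) = +0.169031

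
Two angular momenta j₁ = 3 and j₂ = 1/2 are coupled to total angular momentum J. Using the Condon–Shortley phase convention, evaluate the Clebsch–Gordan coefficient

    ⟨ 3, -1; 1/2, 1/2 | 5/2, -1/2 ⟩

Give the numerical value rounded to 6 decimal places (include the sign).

j₁+j₂−J=1  J+j₁−j₂=5  J−j₁+j₂=0  j₁+j₂+J+1=7
(j₁±m₁, j₂±m₂, J±M) = (2,4,1,0,2,3)
P² = 576/7
sum k=1..1:
  [1] −1/12 = -1/12
S = -1/12
C² = P²·S² = 4/7 ; C = -0.755929

-0.755929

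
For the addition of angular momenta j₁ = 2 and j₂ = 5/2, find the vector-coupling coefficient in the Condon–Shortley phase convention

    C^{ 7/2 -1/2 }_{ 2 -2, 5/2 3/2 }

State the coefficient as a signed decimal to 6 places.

√[8·1!3!4!/9! · 0!4!4!1!3!4!] = √(9216/35)
  +(−1)^1/∏(1,0,3,3,0,1)! = -1/36  (running -1/36)
⟨..|..⟩ = √(9216/35)·(-1/36) = -0.450749

−√(64/315) ≈ -0.450749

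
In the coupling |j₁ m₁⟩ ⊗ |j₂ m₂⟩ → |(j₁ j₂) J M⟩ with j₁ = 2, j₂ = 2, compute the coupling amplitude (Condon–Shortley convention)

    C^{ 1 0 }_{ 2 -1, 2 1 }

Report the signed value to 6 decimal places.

√[3·3!1!1!/6! · 1!3!3!1!1!1!] = √(9/10)
  +(−1)^2/∏(2,1,1,1,0,0)! = 1/2  (running 1/2)
  +(−1)^3/∏(3,0,0,0,1,1)! = -1/6  (running 1/3)
⟨..|..⟩ = √(9/10)·(1/3) = +0.316228

+0.316228  (= +√(1/10))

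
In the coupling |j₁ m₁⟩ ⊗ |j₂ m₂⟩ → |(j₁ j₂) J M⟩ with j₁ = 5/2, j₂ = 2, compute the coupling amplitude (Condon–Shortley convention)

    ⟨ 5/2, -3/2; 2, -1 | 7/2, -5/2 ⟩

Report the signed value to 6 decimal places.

√[8·1!4!3!/9! · 1!4!1!3!1!6!] = √(2304/7)
  +(−1)^0/∏(0,1,4,1,0,2)! = 1/48  (running 1/48)
  +(−1)^1/∏(1,0,3,0,1,3)! = -1/36  (running -1/144)
⟨..|..⟩ = √(2304/7)·(-1/144) = -0.125988

-0.125988  (= −√(1/63))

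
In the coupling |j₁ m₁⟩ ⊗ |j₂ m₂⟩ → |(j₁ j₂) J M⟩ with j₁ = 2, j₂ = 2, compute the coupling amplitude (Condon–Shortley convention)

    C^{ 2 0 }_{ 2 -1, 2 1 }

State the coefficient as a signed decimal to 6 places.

triangle: 2!·2!·2!/7! = 8/5040
(j±m)!: 1!·3!·3!·1!·2!·2! = 144
prefactor² = (2J+1)·Δ·N² = 8/7
  k=1: −1/(1!·1!·2!·2!·0!·0!) = -1/4
  k=2: +1/(2!·0!·1!·1!·1!·1!) = 1/2
Σ = 1/4  ⇒  CG² = 8/7·1/4² = 1/14
CG = +√(1/14) = +0.267261

+√(1/14) = +0.267261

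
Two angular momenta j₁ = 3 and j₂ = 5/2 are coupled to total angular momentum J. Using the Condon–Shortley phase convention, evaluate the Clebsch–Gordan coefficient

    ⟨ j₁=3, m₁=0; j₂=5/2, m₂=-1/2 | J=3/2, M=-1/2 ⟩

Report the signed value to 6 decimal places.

+√(4/35) = +0.338062

j₁+j₂−J=4  J+j₁−j₂=2  J−j₁+j₂=1  j₁+j₂+J+1=8
(j₁±m₁, j₂±m₂, J±M) = (3,3,2,3,1,2)
P² = 144/35
sum k=1..2:
  [1] −1/12 = -1/12
  [2] +1/4 = 1/4
S = 1/6
C² = P²·S² = 4/35 ; C = +0.338062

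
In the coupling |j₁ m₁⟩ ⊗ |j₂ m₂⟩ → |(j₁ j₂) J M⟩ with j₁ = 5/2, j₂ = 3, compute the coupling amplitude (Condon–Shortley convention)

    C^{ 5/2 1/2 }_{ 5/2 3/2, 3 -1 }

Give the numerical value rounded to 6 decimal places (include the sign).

j₁+j₂−J=3  J+j₁−j₂=2  J−j₁+j₂=3  j₁+j₂+J+1=9
(j₁±m₁, j₂±m₂, J±M) = (4,1,2,4,3,2)
P² = 576/35
sum k=0..1:
  [0] +1/12 = 1/12
  [1] −1/8 = -1/8
S = -1/24
C² = P²·S² = 1/35 ; C = -0.169031

-0.169031  (= −√(1/35))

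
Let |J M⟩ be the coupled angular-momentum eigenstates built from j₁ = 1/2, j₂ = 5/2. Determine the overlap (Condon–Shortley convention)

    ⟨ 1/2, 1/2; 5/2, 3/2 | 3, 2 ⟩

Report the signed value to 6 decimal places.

j₁+j₂−J=0  J+j₁−j₂=1  J−j₁+j₂=5  j₁+j₂+J+1=7
(j₁±m₁, j₂±m₂, J±M) = (1,0,4,1,5,1)
P² = 480
sum k=0..0:
  [0] +1/24 = 1/24
S = 1/24
C² = P²·S² = 5/6 ; C = +0.912871

+0.912871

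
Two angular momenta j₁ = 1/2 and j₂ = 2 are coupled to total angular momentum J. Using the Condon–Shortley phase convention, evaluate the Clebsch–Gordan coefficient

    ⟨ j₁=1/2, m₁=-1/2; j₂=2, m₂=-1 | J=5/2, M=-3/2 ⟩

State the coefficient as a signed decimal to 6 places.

+0.894427  (= +√(4/5))

triangle: 0!·1!·4!/6! = 24/720
(j±m)!: 0!·1!·1!·3!·1!·4! = 144
prefactor² = (2J+1)·Δ·N² = 144/5
  k=0: +1/(0!·0!·1!·1!·0!·3!) = 1/6
Σ = 1/6  ⇒  CG² = 144/5·1/6² = 4/5
CG = +√(4/5) = +0.894427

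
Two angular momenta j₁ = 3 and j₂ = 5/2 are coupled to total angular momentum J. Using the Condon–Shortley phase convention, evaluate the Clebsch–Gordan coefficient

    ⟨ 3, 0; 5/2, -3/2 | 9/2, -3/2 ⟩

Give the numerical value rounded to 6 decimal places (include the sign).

triangle: 1!·5!·4!/11! = 2880/39916800
(j±m)!: 3!·3!·1!·4!·3!·6! = 3732480
prefactor² = (2J+1)·Δ·N² = 207360/77
  k=0: +1/(0!·1!·3!·1!·2!·3!) = 1/72
  k=1: −1/(1!·0!·2!·0!·3!·4!) = -1/288
Σ = 1/96  ⇒  CG² = 207360/77·1/96² = 45/154
CG = +√(45/154) = +0.540562

+√(45/154) = +0.540562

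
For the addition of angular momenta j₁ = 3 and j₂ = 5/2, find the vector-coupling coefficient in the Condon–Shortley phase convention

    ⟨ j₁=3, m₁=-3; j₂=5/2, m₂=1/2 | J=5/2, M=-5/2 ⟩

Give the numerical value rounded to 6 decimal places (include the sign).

j₁+j₂−J=3  J+j₁−j₂=3  J−j₁+j₂=2  j₁+j₂+J+1=9
(j₁±m₁, j₂±m₂, J±M) = (0,6,3,2,0,5)
P² = 8640/7
sum k=3..3:
  [3] −1/72 = -1/72
S = -1/72
C² = P²·S² = 5/21 ; C = -0.487950

-0.487950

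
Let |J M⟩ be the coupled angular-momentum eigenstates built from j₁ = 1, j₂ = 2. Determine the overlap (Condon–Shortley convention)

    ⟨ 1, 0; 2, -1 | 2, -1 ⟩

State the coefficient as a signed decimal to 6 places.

j₁+j₂−J=1  J+j₁−j₂=1  J−j₁+j₂=3  j₁+j₂+J+1=6
(j₁±m₁, j₂±m₂, J±M) = (1,1,1,3,1,3)
P² = 3/2
sum k=0..1:
  [0] +1/2 = 1/2
  [1] −1/6 = -1/6
S = 1/3
C² = P²·S² = 1/6 ; C = +0.408248

+0.408248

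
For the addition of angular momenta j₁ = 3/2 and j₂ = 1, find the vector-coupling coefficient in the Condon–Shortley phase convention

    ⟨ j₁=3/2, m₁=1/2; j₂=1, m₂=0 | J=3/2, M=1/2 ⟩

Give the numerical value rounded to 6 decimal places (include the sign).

√[4·1!2!1!/5! · 2!1!1!1!2!1!] = √(4/15)
  +(−1)^0/∏(0,1,1,1,1,0)! = 1  (running 1)
  +(−1)^1/∏(1,0,0,0,2,1)! = -1/2  (running 1/2)
⟨..|..⟩ = √(4/15)·(1/2) = +0.258199

+0.258199  (= +√(1/15))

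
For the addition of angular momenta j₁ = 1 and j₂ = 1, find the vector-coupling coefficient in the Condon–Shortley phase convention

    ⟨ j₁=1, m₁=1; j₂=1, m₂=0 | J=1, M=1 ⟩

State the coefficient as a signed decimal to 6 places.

triangle: 1!*1!*1!/4! = 1/24
(j±m)!: 2!*0!*1!*1!*2!*0! = 4
prefactor² = (2J+1)*Δ*N² = 1/2
  k=0: +1/(0!*1!*0!*1!*1!*0!) = 1
Σ = 1  ⇒  CG² = 1/2*1² = 1/2
CG = +√(1/2) = +0.707107

+0.707107  (= +√(1/2))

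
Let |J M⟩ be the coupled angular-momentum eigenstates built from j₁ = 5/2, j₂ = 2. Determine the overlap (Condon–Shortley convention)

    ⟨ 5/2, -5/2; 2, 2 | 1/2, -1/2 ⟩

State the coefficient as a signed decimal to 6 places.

√[2·4!1!0!/6! · 0!5!4!0!0!1!] = √(192)
  +(−1)^4/∏(4,0,1,0,0,0)! = 1/24  (running 1/24)
⟨..|..⟩ = √(192)·(1/24) = +0.577350

+√(1/3) = +0.577350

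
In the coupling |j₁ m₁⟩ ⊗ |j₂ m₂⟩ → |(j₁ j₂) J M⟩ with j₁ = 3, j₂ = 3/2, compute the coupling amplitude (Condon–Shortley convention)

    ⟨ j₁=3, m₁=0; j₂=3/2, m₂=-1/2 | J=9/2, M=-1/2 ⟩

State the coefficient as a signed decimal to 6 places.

+0.690066

triangle: 0!*6!*3!/10! = 4320/3628800
(j±m)!: 3!*3!*1!*2!*4!*5! = 207360
prefactor² = (2J+1)*Δ*N² = 17280/7
  k=0: +1/(0!*0!*3!*1!*3!*2!) = 1/72
Σ = 1/72  ⇒  CG² = 17280/7*1/72² = 10/21
CG = +√(10/21) = +0.690066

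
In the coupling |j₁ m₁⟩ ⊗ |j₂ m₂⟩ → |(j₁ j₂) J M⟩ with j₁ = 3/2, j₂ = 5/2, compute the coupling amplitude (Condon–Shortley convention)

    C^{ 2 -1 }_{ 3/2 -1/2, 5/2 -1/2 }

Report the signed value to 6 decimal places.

j₁+j₂−J=2  J+j₁−j₂=1  J−j₁+j₂=3  j₁+j₂+J+1=7
(j₁±m₁, j₂±m₂, J±M) = (1,2,2,3,1,3)
P² = 12/7
sum k=1..2:
  [1] −1/2 = -1/2
  [2] +1/12 = 1/12
S = -5/12
C² = P²·S² = 25/84 ; C = -0.545545

-0.545545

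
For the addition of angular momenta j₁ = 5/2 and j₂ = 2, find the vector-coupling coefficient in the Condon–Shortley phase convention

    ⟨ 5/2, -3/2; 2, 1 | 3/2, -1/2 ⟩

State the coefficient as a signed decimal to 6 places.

j₁+j₂−J=3  J+j₁−j₂=2  J−j₁+j₂=1  j₁+j₂+J+1=7
(j₁±m₁, j₂±m₂, J±M) = (1,4,3,1,1,2)
P² = 96/35
sum k=2..3:
  [2] +1/4 = 1/4
  [3] −1/6 = -1/6
S = 1/12
C² = P²·S² = 2/105 ; C = +0.138013

+√(2/105) = +0.138013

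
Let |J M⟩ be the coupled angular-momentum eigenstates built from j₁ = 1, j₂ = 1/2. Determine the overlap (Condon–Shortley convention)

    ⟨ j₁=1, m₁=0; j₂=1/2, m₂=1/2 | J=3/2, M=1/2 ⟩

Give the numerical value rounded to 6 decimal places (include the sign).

√[4·0!2!1!/4! · 1!1!1!0!2!1!] = √(2/3)
  +(−1)^0/∏(0,0,1,1,1,0)! = 1  (running 1)
⟨..|..⟩ = √(2/3)·(1) = +0.816497

+0.816497  (= +√(2/3))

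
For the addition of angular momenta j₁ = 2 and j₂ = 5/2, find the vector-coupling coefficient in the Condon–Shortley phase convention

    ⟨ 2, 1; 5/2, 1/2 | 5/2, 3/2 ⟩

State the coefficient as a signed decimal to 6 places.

√[6·2!2!3!/8! · 3!1!3!2!4!1!] = √(216/35)
  +(−1)^0/∏(0,2,1,3,1,0)! = 1/12  (running 1/12)
  +(−1)^1/∏(1,1,0,2,2,1)! = -1/4  (running -1/6)
⟨..|..⟩ = √(216/35)·(-1/6) = -0.414039

−√(6/35) = -0.414039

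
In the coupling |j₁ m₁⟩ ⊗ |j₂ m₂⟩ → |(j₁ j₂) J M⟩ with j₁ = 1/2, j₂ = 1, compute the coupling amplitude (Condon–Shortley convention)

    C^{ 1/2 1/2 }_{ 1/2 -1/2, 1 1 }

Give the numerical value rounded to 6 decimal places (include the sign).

triangle: 1!×0!×1!/3! = 1/6
(j±m)!: 0!×1!×2!×0!×1!×0! = 2
prefactor² = (2J+1)×Δ×N² = 2/3
  k=1: −1/(1!×0!×0!×1!×0!×0!) = -1
Σ = -1  ⇒  CG² = 2/3×(-1)² = 2/3
CG = −√(2/3) = -0.816497

-0.816497  (= −√(2/3))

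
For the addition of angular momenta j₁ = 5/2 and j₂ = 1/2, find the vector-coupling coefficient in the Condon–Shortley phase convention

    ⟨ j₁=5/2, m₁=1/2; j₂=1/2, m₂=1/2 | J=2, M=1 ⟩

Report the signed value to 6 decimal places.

j₁+j₂−J=1  J+j₁−j₂=4  J−j₁+j₂=0  j₁+j₂+J+1=6
(j₁±m₁, j₂±m₂, J±M) = (3,2,1,0,3,1)
P² = 12
sum k=1..1:
  [1] −1/6 = -1/6
S = -1/6
C² = P²·S² = 1/3 ; C = -0.577350

−√(1/3) ≈ -0.577350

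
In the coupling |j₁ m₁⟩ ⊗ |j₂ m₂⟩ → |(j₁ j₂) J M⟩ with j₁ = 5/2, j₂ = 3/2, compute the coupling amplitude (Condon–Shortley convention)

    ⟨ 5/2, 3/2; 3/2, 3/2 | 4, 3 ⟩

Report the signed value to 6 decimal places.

triangle: 0!×5!×3!/9! = 720/362880
(j±m)!: 4!×1!×3!×0!×7!×1! = 725760
prefactor² = (2J+1)×Δ×N² = 12960
  k=0: +1/(0!×0!×1!×3!×4!×0!) = 1/144
Σ = 1/144  ⇒  CG² = 12960×1/144² = 5/8
CG = +√(5/8) = +0.790569

+0.790569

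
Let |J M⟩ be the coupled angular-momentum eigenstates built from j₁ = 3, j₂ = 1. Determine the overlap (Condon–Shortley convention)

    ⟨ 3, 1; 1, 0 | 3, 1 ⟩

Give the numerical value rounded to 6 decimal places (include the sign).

+√(1/12) ≈ +0.288675

j₁+j₂−J=1  J+j₁−j₂=5  J−j₁+j₂=1  j₁+j₂+J+1=8
(j₁±m₁, j₂±m₂, J±M) = (4,2,1,1,4,2)
P² = 48
sum k=0..1:
  [0] +1/12 = 1/12
  [1] −1/24 = -1/24
S = 1/24
C² = P²·S² = 1/12 ; C = +0.288675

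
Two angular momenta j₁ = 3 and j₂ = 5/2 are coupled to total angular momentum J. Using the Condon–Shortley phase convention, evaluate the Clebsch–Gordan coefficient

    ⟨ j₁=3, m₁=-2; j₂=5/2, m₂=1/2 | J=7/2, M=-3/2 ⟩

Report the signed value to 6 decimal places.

triangle: 2!·4!·3!/10! = 288/3628800
(j±m)!: 1!·5!·3!·2!·2!·5! = 345600
prefactor² = (2J+1)·Δ·N² = 1536/7
  k=1: −1/(1!·1!·4!·2!·0!·1!) = -1/48
  k=2: +1/(2!·0!·3!·1!·1!·2!) = 1/24
Σ = 1/48  ⇒  CG² = 1536/7·1/48² = 2/21
CG = +√(2/21) = +0.308607

+√(2/21) = +0.308607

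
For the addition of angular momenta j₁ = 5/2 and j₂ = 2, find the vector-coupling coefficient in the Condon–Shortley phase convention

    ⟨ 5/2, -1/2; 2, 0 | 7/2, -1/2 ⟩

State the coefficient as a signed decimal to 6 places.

√[8·1!4!3!/9! · 2!3!2!2!3!4!] = √(768/35)
  +(−1)^0/∏(0,1,3,2,1,1)! = 1/12  (running 1/12)
  +(−1)^1/∏(1,0,2,1,2,2)! = -1/8  (running -1/24)
⟨..|..⟩ = √(768/35)·(-1/24) = -0.195180

−√(4/105) ≈ -0.195180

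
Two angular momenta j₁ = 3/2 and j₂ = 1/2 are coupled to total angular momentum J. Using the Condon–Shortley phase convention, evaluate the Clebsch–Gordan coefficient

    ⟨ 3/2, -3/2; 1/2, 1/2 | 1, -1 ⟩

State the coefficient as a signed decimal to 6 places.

triangle: 1!×2!×0!/4! = 2/24
(j±m)!: 0!×3!×1!×0!×0!×2! = 12
prefactor² = (2J+1)×Δ×N² = 3
  k=1: −1/(1!×0!×2!×0!×0!×0!) = -1/2
Σ = -1/2  ⇒  CG² = 3×(-1/2)² = 3/4
CG = −√(3/4) = -0.866025

−√(3/4) ≈ -0.866025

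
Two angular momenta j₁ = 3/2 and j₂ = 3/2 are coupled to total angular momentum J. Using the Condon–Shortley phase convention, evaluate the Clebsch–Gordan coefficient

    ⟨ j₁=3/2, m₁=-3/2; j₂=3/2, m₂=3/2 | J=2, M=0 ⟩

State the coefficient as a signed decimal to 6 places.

-0.500000

√[5·1!2!2!/6! · 0!3!3!0!2!2!] = √(4)
  +(−1)^1/∏(1,0,2,2,0,0)! = -1/4  (running -1/4)
⟨..|..⟩ = √(4)·(-1/4) = -0.500000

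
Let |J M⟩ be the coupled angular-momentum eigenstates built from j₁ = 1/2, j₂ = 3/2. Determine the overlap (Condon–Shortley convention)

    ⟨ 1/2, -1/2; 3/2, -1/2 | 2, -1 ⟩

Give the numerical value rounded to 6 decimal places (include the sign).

j₁+j₂−J=0  J+j₁−j₂=1  J−j₁+j₂=3  j₁+j₂+J+1=5
(j₁±m₁, j₂±m₂, J±M) = (0,1,1,2,1,3)
P² = 3
sum k=0..0:
  [0] +1/2 = 1/2
S = 1/2
C² = P²·S² = 3/4 ; C = +0.866025

+√(3/4) ≈ +0.866025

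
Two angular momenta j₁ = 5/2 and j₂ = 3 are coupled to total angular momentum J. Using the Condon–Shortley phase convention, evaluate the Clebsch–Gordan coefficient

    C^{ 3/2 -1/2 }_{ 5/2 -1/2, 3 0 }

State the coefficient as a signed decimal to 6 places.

+√(4/35) ≈ +0.338062

√[4·4!1!2!/8! · 2!3!3!3!1!2!] = √(144/35)
  +(−1)^2/∏(2,2,1,1,0,1)! = 1/4  (running 1/4)
  +(−1)^3/∏(3,1,0,0,1,2)! = -1/12  (running 1/6)
⟨..|..⟩ = √(144/35)·(1/6) = +0.338062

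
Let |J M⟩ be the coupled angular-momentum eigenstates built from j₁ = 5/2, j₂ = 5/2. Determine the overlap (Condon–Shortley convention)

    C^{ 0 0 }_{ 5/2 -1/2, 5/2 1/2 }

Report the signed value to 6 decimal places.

√[1·5!0!0!/6! · 2!3!3!2!0!0!] = √(24)
  +(−1)^3/∏(3,2,0,0,0,0)! = -1/12  (running -1/12)
⟨..|..⟩ = √(24)·(-1/12) = -0.408248

−√(1/6) = -0.408248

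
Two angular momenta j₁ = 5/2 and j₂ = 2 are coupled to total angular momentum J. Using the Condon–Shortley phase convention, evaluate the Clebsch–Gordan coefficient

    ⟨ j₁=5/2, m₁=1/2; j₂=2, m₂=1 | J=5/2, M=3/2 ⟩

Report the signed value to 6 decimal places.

triangle: 2!·3!·2!/8! = 24/40320
(j±m)!: 3!·2!·3!·1!·4!·1! = 1728
prefactor² = (2J+1)·Δ·N² = 216/35
  k=1: −1/(1!·1!·1!·2!·2!·0!) = -1/4
  k=2: +1/(2!·0!·0!·1!·3!·1!) = 1/12
Σ = -1/6  ⇒  CG² = 216/35·(-1/6)² = 6/35
CG = −√(6/35) = -0.414039

−√(6/35) = -0.414039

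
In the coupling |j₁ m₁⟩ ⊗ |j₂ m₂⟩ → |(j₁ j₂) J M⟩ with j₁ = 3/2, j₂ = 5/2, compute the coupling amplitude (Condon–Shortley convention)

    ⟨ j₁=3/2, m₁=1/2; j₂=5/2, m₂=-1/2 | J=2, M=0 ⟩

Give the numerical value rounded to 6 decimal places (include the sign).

−√(1/14) = -0.267261

√[5·2!1!3!/7! · 2!1!2!3!2!2!] = √(8/7)
  +(−1)^0/∏(0,2,1,2,0,1)! = 1/4  (running 1/4)
  +(−1)^1/∏(1,1,0,1,1,2)! = -1/2  (running -1/4)
⟨..|..⟩ = √(8/7)·(-1/4) = -0.267261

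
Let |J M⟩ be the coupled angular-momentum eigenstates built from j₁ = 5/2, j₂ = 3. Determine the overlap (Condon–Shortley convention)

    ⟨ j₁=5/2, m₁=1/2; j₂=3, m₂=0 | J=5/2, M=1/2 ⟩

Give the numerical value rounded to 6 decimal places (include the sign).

j₁+j₂−J=3  J+j₁−j₂=2  J−j₁+j₂=3  j₁+j₂+J+1=9
(j₁±m₁, j₂±m₂, J±M) = (3,2,3,3,3,2)
P² = 216/35
sum k=0..2:
  [0] +1/72 = 1/72
  [1] −1/4 = -1/4
  [2] +1/8 = 1/8
S = -1/9
C² = P²·S² = 8/105 ; C = -0.276026

−√(8/105) ≈ -0.276026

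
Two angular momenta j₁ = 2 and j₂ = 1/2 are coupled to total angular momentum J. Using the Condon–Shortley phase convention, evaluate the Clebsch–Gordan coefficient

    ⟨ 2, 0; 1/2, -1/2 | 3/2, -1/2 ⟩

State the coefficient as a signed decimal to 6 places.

+0.632456  (= +√(2/5))

j₁+j₂−J=1  J+j₁−j₂=3  J−j₁+j₂=0  j₁+j₂+J+1=5
(j₁±m₁, j₂±m₂, J±M) = (2,2,0,1,1,2)
P² = 8/5
sum k=0..0:
  [0] +1/2 = 1/2
S = 1/2
C² = P²·S² = 2/5 ; C = +0.632456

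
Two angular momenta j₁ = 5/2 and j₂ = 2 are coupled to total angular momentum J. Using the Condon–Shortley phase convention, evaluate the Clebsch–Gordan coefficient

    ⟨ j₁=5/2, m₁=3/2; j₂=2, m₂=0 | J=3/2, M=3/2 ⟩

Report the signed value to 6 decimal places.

triangle: 3!·2!·1!/7! = 12/5040
(j±m)!: 4!·1!·2!·2!·3!·0! = 576
prefactor² = (2J+1)·Δ·N² = 192/35
  k=1: −1/(1!·2!·0!·1!·2!·0!) = -1/4
Σ = -1/4  ⇒  CG² = 192/35·(-1/4)² = 12/35
CG = −√(12/35) = -0.585540

−√(12/35) ≈ -0.585540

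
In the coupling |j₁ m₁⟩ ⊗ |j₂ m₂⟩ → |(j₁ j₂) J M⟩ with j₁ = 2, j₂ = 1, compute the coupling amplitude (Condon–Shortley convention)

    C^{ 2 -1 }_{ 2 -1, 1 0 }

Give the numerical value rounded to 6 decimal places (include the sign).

j₁+j₂−J=1  J+j₁−j₂=3  J−j₁+j₂=1  j₁+j₂+J+1=6
(j₁±m₁, j₂±m₂, J±M) = (1,3,1,1,1,3)
P² = 3/2
sum k=0..1:
  [0] +1/6 = 1/6
  [1] −1/2 = -1/2
S = -1/3
C² = P²·S² = 1/6 ; C = -0.408248

-0.408248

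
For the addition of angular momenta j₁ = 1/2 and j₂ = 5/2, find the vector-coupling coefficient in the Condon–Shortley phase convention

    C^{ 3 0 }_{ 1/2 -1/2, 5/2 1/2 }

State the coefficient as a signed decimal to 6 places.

+√(1/2) ≈ +0.707107

triangle: 0!*1!*5!/7! = 120/5040
(j±m)!: 0!*1!*3!*2!*3!*3! = 432
prefactor² = (2J+1)*Δ*N² = 72
  k=0: +1/(0!*0!*1!*3!*0!*2!) = 1/12
Σ = 1/12  ⇒  CG² = 72*1/12² = 1/2
CG = +√(1/2) = +0.707107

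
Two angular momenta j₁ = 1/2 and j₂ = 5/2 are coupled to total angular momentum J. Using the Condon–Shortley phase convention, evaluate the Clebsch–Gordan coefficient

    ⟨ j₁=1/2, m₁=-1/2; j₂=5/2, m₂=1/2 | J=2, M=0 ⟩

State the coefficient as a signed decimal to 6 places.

triangle: 1!×0!×4!/6! = 24/720
(j±m)!: 0!×1!×3!×2!×2!×2! = 48
prefactor² = (2J+1)×Δ×N² = 8
  k=1: −1/(1!×0!×0!×2!×0!×2!) = -1/4
Σ = -1/4  ⇒  CG² = 8×(-1/4)² = 1/2
CG = −√(1/2) = -0.707107

-0.707107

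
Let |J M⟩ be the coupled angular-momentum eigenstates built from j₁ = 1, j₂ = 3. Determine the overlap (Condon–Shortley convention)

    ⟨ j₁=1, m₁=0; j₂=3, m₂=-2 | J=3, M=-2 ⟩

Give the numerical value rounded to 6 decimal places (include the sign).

+√(1/3) = +0.577350

triangle: 1!·1!·5!/8! = 120/40320
(j±m)!: 1!·1!·1!·5!·1!·5! = 14400
prefactor² = (2J+1)·Δ·N² = 300
  k=0: +1/(0!·1!·1!·1!·0!·4!) = 1/24
  k=1: −1/(1!·0!·0!·0!·1!·5!) = -1/120
Σ = 1/30  ⇒  CG² = 300·1/30² = 1/3
CG = +√(1/3) = +0.577350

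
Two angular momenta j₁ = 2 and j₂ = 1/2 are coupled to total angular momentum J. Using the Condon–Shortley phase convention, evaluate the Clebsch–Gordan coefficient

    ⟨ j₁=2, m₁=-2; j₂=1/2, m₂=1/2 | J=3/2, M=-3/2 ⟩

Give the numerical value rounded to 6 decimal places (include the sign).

√[4·1!3!0!/5! · 0!4!1!0!0!3!] = √(144/5)
  +(−1)^1/∏(1,0,3,0,0,0)! = -1/6  (running -1/6)
⟨..|..⟩ = √(144/5)·(-1/6) = -0.894427

-0.894427  (= −√(4/5))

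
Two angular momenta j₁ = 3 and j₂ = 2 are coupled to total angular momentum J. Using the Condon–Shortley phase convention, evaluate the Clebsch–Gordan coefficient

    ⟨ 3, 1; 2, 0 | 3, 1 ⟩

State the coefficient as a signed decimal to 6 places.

triangle: 2!·4!·2!/9! = 96/362880
(j±m)!: 4!·2!·2!·2!·4!·2! = 9216
prefactor² = (2J+1)·Δ·N² = 256/15
  k=0: +1/(0!·2!·2!·2!·2!·0!) = 1/16
  k=1: −1/(1!·1!·1!·1!·3!·1!) = -1/6
  k=2: +1/(2!·0!·0!·0!·4!·2!) = 1/96
Σ = -3/32  ⇒  CG² = 256/15·(-3/32)² = 3/20
CG = −√(3/20) = -0.387298

−√(3/20) = -0.387298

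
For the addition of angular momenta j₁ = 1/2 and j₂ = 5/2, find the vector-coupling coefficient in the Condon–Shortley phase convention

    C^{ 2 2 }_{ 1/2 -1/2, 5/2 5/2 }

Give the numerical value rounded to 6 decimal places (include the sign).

-0.912871  (= −√(5/6))

j₁+j₂−J=1  J+j₁−j₂=0  J−j₁+j₂=4  j₁+j₂+J+1=6
(j₁±m₁, j₂±m₂, J±M) = (0,1,5,0,4,0)
P² = 480
sum k=1..1:
  [1] −1/24 = -1/24
S = -1/24
C² = P²·S² = 5/6 ; C = -0.912871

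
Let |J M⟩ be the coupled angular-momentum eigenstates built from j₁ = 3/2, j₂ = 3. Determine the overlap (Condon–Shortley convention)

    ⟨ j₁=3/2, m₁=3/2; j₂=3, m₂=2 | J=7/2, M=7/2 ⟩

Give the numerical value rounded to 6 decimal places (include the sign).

+0.577350  (= +√(1/3))

triangle: 1!×2!×5!/9! = 240/362880
(j±m)!: 3!×0!×5!×1!×7!×0! = 3628800
prefactor² = (2J+1)×Δ×N² = 19200
  k=0: +1/(0!×1!×0!×5!×2!×0!) = 1/240
Σ = 1/240  ⇒  CG² = 19200×1/240² = 1/3
CG = +√(1/3) = +0.577350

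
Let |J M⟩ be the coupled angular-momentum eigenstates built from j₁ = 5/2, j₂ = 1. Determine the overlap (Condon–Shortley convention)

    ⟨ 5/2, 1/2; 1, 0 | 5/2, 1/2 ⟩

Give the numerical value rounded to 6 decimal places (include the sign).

triangle: 1!×4!×1!/7! = 24/5040
(j±m)!: 3!×2!×1!×1!×3!×2! = 144
prefactor² = (2J+1)×Δ×N² = 144/35
  k=0: +1/(0!×1!×2!×1!×2!×0!) = 1/4
  k=1: −1/(1!×0!×1!×0!×3!×1!) = -1/6
Σ = 1/12  ⇒  CG² = 144/35×1/12² = 1/35
CG = +√(1/35) = +0.169031

+√(1/35) ≈ +0.169031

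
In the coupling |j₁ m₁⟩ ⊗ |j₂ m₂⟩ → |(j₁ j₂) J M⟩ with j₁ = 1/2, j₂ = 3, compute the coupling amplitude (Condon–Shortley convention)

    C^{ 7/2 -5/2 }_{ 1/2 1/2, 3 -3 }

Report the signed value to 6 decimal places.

triangle: 0!×1!×6!/8! = 720/40320
(j±m)!: 1!×0!×0!×6!×1!×6! = 518400
prefactor² = (2J+1)×Δ×N² = 518400/7
  k=0: +1/(0!×0!×0!×0!×1!×6!) = 1/720
Σ = 1/720  ⇒  CG² = 518400/7×1/720² = 1/7
CG = +√(1/7) = +0.377964

+√(1/7) = +0.377964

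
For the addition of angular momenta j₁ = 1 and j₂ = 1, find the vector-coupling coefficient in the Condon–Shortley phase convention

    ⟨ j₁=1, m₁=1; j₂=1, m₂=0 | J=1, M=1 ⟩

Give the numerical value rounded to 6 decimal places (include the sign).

j₁+j₂−J=1  J+j₁−j₂=1  J−j₁+j₂=1  j₁+j₂+J+1=4
(j₁±m₁, j₂±m₂, J±M) = (2,0,1,1,2,0)
P² = 1/2
sum k=0..0:
  [0] +1/1 = 1
S = 1
C² = P²·S² = 1/2 ; C = +0.707107

+0.707107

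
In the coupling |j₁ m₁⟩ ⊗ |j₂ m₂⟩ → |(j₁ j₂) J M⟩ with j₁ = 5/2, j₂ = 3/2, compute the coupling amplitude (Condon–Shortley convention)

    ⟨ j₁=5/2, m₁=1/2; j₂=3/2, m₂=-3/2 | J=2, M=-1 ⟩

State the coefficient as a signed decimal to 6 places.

√[5·2!3!1!/7! · 3!2!0!3!1!3!] = √(36/7)
  +(−1)^0/∏(0,2,2,0,1,1)! = 1/4  (running 1/4)
⟨..|..⟩ = √(36/7)·(1/4) = +0.566947

+√(9/28) = +0.566947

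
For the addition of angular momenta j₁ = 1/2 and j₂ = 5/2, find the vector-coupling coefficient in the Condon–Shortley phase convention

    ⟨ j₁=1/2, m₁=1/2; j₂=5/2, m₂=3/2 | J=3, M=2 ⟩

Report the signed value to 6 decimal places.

+√(5/6) ≈ +0.912871

√[7·0!1!5!/7! · 1!0!4!1!5!1!] = √(480)
  +(−1)^0/∏(0,0,0,4,1,1)! = 1/24  (running 1/24)
⟨..|..⟩ = √(480)·(1/24) = +0.912871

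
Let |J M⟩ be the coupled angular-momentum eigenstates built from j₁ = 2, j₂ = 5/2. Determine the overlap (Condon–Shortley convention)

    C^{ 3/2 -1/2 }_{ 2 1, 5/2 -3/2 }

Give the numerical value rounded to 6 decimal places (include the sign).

−√(2/105) ≈ -0.138013

j₁+j₂−J=3  J+j₁−j₂=1  J−j₁+j₂=2  j₁+j₂+J+1=7
(j₁±m₁, j₂±m₂, J±M) = (3,1,1,4,1,2)
P² = 96/35
sum k=0..1:
  [0] +1/6 = 1/6
  [1] −1/4 = -1/4
S = -1/12
C² = P²·S² = 2/105 ; C = -0.138013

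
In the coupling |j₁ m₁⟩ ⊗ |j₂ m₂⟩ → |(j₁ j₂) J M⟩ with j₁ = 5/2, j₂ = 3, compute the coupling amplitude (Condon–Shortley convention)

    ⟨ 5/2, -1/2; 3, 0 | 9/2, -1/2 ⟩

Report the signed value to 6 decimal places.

−√(10/231) = -0.208063

triangle: 1!×4!×5!/11! = 2880/39916800
(j±m)!: 2!×3!×3!×3!×4!×5! = 1244160
prefactor² = (2J+1)×Δ×N² = 69120/77
  k=0: +1/(0!×1!×3!×3!×1!×2!) = 1/72
  k=1: −1/(1!×0!×2!×2!×2!×3!) = -1/48
Σ = -1/144  ⇒  CG² = 69120/77×(-1/144)² = 10/231
CG = −√(10/231) = -0.208063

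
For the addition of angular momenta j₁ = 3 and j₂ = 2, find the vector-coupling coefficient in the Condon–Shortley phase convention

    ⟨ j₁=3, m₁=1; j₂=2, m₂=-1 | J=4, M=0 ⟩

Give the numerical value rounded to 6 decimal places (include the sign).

√[9·1!5!3!/10! · 4!2!1!3!4!4!] = √(10368/35)
  +(−1)^0/∏(0,1,2,1,3,2)! = 1/24  (running 1/24)
  +(−1)^1/∏(1,0,1,0,4,3)! = -1/144  (running 5/144)
⟨..|..⟩ = √(10368/35)·(5/144) = +0.597614

+√(5/14) ≈ +0.597614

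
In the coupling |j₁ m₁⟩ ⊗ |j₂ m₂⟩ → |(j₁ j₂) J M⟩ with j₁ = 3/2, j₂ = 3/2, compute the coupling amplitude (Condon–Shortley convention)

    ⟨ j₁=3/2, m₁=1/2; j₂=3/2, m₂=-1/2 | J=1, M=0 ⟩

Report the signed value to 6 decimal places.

√[3·2!1!1!/5! · 2!1!1!2!1!1!] = √(1/5)
  +(−1)^0/∏(0,2,1,1,0,0)! = 1/2  (running 1/2)
  +(−1)^1/∏(1,1,0,0,1,1)! = -1  (running -1/2)
⟨..|..⟩ = √(1/5)·(-1/2) = -0.223607

−√(1/20) ≈ -0.223607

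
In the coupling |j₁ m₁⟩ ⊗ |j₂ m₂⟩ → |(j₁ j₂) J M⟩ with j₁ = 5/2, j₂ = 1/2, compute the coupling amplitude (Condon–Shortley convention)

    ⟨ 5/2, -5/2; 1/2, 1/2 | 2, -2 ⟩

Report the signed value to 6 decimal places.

−√(5/6) = -0.912871

j₁+j₂−J=1  J+j₁−j₂=4  J−j₁+j₂=0  j₁+j₂+J+1=6
(j₁±m₁, j₂±m₂, J±M) = (0,5,1,0,0,4)
P² = 480
sum k=1..1:
  [1] −1/24 = -1/24
S = -1/24
C² = P²·S² = 5/6 ; C = -0.912871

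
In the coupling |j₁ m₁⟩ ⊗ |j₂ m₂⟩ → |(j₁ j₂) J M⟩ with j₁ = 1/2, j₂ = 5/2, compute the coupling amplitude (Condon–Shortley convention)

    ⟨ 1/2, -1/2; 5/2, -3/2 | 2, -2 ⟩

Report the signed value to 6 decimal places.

√[5·1!0!4!/6! · 0!1!1!4!0!4!] = √(96)
  +(−1)^1/∏(1,0,0,0,0,4)! = -1/24  (running -1/24)
⟨..|..⟩ = √(96)·(-1/24) = -0.408248

-0.408248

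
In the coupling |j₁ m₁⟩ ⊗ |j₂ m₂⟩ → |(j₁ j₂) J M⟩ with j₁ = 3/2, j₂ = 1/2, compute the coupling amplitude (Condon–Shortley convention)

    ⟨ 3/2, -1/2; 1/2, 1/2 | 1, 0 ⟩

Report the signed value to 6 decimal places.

j₁+j₂−J=1  J+j₁−j₂=2  J−j₁+j₂=0  j₁+j₂+J+1=4
(j₁±m₁, j₂±m₂, J±M) = (1,2,1,0,1,1)
P² = 1/2
sum k=1..1:
  [1] −1/1 = -1
S = -1
C² = P²·S² = 1/2 ; C = -0.707107

-0.707107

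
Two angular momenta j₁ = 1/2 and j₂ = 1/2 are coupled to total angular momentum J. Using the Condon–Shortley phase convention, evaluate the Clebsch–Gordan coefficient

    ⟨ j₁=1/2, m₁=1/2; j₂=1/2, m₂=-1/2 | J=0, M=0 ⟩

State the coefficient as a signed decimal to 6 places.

triangle: 1!*0!*0!/2! = 1/2
(j±m)!: 1!*0!*0!*1!*0!*0! = 1
prefactor² = (2J+1)*Δ*N² = 1/2
  k=0: +1/(0!*1!*0!*0!*0!*0!) = 1
Σ = 1  ⇒  CG² = 1/2*1² = 1/2
CG = +√(1/2) = +0.707107

+√(1/2) = +0.707107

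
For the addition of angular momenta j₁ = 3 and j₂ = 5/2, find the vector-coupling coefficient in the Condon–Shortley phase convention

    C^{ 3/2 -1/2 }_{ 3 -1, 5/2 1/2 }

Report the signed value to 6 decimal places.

j₁+j₂−J=4  J+j₁−j₂=2  J−j₁+j₂=1  j₁+j₂+J+1=8
(j₁±m₁, j₂±m₂, J±M) = (2,4,3,2,1,2)
P² = 192/35
sum k=2..3:
  [2] +1/8 = 1/8
  [3] −1/6 = -1/6
S = -1/24
C² = P²·S² = 1/105 ; C = -0.097590

-0.097590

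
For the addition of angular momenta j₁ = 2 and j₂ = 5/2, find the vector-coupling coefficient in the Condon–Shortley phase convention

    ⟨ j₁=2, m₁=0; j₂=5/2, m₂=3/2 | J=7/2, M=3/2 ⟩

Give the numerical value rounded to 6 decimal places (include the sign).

−√(2/7) ≈ -0.534522

j₁+j₂−J=1  J+j₁−j₂=3  J−j₁+j₂=4  j₁+j₂+J+1=9
(j₁±m₁, j₂±m₂, J±M) = (2,2,4,1,5,2)
P² = 512/7
sum k=0..1:
  [0] +1/48 = 1/48
  [1] −1/12 = -1/12
S = -1/16
C² = P²·S² = 2/7 ; C = -0.534522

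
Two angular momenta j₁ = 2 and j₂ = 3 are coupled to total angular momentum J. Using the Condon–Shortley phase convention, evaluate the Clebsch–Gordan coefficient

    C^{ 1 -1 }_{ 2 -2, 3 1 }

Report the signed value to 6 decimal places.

+√(1/35) = +0.169031

triangle: 4!*0!*2!/7! = 48/5040
(j±m)!: 0!*4!*4!*2!*0!*2! = 2304
prefactor² = (2J+1)*Δ*N² = 2304/35
  k=4: +1/(4!*0!*0!*0!*0!*2!) = 1/48
Σ = 1/48  ⇒  CG² = 2304/35*1/48² = 1/35
CG = +√(1/35) = +0.169031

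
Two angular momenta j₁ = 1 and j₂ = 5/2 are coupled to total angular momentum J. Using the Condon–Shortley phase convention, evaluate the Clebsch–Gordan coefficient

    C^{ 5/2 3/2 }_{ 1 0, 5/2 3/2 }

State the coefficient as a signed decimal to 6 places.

triangle: 1!*1!*4!/7! = 24/5040
(j±m)!: 1!*1!*4!*1!*4!*1! = 576
prefactor² = (2J+1)*Δ*N² = 576/35
  k=0: +1/(0!*1!*1!*4!*0!*0!) = 1/24
  k=1: −1/(1!*0!*0!*3!*1!*1!) = -1/6
Σ = -1/8  ⇒  CG² = 576/35*(-1/8)² = 9/35
CG = −√(9/35) = -0.507093

−√(9/35) = -0.507093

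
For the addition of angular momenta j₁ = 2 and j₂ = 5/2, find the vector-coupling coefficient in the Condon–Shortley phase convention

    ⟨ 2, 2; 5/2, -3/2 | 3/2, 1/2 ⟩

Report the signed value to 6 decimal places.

√[4·3!1!2!/7! · 4!0!1!4!2!1!] = √(384/35)
  +(−1)^0/∏(0,3,0,1,1,1)! = 1/6  (running 1/6)
⟨..|..⟩ = √(384/35)·(1/6) = +0.552052

+0.552052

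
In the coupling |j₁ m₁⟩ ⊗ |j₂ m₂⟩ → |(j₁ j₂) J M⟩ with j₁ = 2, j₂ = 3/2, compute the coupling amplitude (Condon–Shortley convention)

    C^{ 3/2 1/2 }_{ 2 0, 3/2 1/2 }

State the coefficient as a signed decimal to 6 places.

−√(1/5) ≈ -0.447214

triangle: 2!·2!·1!/6! = 4/720
(j±m)!: 2!·2!·2!·1!·2!·1! = 16
prefactor² = (2J+1)·Δ·N² = 16/45
  k=1: −1/(1!·1!·1!·1!·1!·0!) = -1
  k=2: +1/(2!·0!·0!·0!·2!·1!) = 1/4
Σ = -3/4  ⇒  CG² = 16/45·(-3/4)² = 1/5
CG = −√(1/5) = -0.447214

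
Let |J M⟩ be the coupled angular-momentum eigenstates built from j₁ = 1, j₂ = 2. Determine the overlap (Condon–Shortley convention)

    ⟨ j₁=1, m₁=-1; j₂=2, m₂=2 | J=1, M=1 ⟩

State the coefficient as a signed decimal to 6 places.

+√(3/5) = +0.774597

j₁+j₂−J=2  J+j₁−j₂=0  J−j₁+j₂=2  j₁+j₂+J+1=5
(j₁±m₁, j₂±m₂, J±M) = (0,2,4,0,2,0)
P² = 48/5
sum k=2..2:
  [2] +1/4 = 1/4
S = 1/4
C² = P²·S² = 3/5 ; C = +0.774597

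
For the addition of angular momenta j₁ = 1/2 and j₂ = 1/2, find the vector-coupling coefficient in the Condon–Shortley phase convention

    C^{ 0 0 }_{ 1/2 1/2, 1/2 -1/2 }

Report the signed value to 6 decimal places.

√[1·1!0!0!/2! · 1!0!0!1!0!0!] = √(1/2)
  +(−1)^0/∏(0,1,0,0,0,0)! = 1  (running 1)
⟨..|..⟩ = √(1/2)·(1) = +0.707107

+0.707107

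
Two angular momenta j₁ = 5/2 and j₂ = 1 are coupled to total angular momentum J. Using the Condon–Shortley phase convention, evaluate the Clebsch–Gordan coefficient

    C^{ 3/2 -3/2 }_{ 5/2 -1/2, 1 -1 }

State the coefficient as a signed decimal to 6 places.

+0.258199

√[4·2!3!0!/6! · 2!3!0!2!0!3!] = √(48/5)
  +(−1)^0/∏(0,2,3,0,0,0)! = 1/12  (running 1/12)
⟨..|..⟩ = √(48/5)·(1/12) = +0.258199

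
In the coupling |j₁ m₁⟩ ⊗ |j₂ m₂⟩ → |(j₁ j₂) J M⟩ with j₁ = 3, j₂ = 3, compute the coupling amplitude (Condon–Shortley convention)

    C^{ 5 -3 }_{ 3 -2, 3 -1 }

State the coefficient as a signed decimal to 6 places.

j₁+j₂−J=1  J+j₁−j₂=5  J−j₁+j₂=5  j₁+j₂+J+1=12
(j₁±m₁, j₂±m₂, J±M) = (1,5,2,4,2,8)
P² = 153600
sum k=0..1:
  [0] +1/1440 = 1/1440
  [1] −1/576 = -1/576
S = -1/960
C² = P²·S² = 1/6 ; C = -0.408248

−√(1/6) ≈ -0.408248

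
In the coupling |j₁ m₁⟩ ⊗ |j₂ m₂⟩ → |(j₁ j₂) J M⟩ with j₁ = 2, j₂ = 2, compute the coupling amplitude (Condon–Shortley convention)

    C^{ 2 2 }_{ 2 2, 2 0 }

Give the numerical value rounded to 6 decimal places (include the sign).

triangle: 2!·2!·2!/7! = 8/5040
(j±m)!: 4!·0!·2!·2!·4!·0! = 2304
prefactor² = (2J+1)·Δ·N² = 128/7
  k=0: +1/(0!·2!·0!·2!·2!·0!) = 1/8
Σ = 1/8  ⇒  CG² = 128/7·1/8² = 2/7
CG = +√(2/7) = +0.534522

+0.534522  (= +√(2/7))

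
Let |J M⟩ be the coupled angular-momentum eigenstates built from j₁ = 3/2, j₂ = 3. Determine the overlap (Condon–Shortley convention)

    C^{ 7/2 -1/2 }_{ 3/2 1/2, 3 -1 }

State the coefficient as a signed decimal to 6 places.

+0.534522

triangle: 1!·2!·5!/9! = 240/362880
(j±m)!: 2!·1!·2!·4!·3!·4! = 13824
prefactor² = (2J+1)·Δ·N² = 512/7
  k=0: +1/(0!·1!·1!·2!·1!·3!) = 1/12
  k=1: −1/(1!·0!·0!·1!·2!·4!) = -1/48
Σ = 1/16  ⇒  CG² = 512/7·1/16² = 2/7
CG = +√(2/7) = +0.534522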